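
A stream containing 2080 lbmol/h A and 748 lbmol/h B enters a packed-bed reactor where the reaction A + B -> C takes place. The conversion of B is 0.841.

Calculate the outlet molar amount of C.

629 lbmol/h

B reacted = 0.841 × 748 = 629.1 lbmol/h; ν_B = −1, so ξ = 629.1/1 = 629.1 lbmol/h.
Outlet amounts (n = n₀ + ν ξ):
  A: 2080 − 1(629.1) = 1451
  B: 748 − 1(629.1) = 118.9
  C: 0 + 1(629.1) = 629.1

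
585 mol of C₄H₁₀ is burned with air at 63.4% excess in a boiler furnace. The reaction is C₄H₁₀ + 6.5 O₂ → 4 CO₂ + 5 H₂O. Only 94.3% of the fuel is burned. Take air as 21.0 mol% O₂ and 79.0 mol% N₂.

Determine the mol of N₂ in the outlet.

23400 mol

Stoichiometric O₂ = 6.5 × 585 = 3802 mol; O₂ fed = 3802 × 1.634 = 6213 mol.
N₂ fed = 6213 × 79/21 = 23370 mol.
Fuel reacted = 0.943 × 585 → ξ = 551.7 mol.
Outlet (n = n₀ + ν ξ):
  C₄H₁₀: 585 − 1(551.7) = 33.35
  O₂: 6213 − 6.5(551.7) = 2628
  N₂: 23370 (inert)
  CO₂: 0 + 4(551.7) = 2207
  H₂O: 0 + 5(551.7) = 2758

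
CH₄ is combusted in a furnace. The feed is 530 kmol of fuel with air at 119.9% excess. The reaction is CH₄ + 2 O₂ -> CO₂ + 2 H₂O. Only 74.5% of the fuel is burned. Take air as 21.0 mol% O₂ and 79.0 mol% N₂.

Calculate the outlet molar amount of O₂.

Stoichiometric O₂ = 2 × 530 = 1060 kmol; O₂ fed = 1060 × 2.199 = 2331 kmol.
N₂ fed = 2331 × 79/21 = 8769 kmol.
Fuel reacted = 0.745 × 530 → ξ = 394.9 kmol.
Outlet (n = n₀ + ν ξ):
  CH₄: 530 − 1(394.9) = 135.1
  O₂: 2331 − 2(394.9) = 1541
  N₂: 8769 (inert)
  CO₂: 0 + 1(394.9) = 394.9
  H₂O: 0 + 2(394.9) = 789.7

1540 kmol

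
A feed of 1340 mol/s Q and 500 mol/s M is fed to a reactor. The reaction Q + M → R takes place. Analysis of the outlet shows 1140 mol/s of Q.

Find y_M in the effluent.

For Q: n = n₀ − 1ξ → 1140 = 1340 − 1ξ, giving ξ = 200 mol/s.
Outlet amounts (n = n₀ + ν ξ):
  Q: 1340 − 1(200) = 1140
  M: 500 − 1(200) = 300
  R: 0 + 1(200) = 200
Total out = 1640 mol/s; y_M = 300 / 1640 = 0.1829.

0.183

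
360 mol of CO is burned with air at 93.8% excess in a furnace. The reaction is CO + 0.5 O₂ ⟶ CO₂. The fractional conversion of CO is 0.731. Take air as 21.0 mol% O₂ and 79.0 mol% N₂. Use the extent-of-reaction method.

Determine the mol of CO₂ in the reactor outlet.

Stoichiometric O₂ = 0.5 × 360 = 180 mol; O₂ fed = 180 × 1.938 = 348.8 mol.
N₂ fed = 348.8 × 79/21 = 1312 mol.
Fuel reacted = 0.731 × 360 → ξ = 263.2 mol.
Outlet (n = n₀ + ν ξ):
  CO: 360 − 1(263.2) = 96.84
  O₂: 348.8 − 0.5(263.2) = 217.3
  N₂: 1312 (inert)
  CO₂: 0 + 1(263.2) = 263.2

263 mol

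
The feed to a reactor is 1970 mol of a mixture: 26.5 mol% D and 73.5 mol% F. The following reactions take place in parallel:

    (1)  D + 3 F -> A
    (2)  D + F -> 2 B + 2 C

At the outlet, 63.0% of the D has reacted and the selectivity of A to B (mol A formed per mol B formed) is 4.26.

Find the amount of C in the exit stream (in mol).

Conversion of D: D consumed = 0.63 × 522 = 328.9 mol = 1ξ₁ + 1ξ₂.
Selectivity: 1ξ₁ / (2ξ₂) = 4.26 → ξ₁ = 8.52 ξ₂.
Substitute: (1·8.52 + 1) ξ₂ = 328.9 → ξ₂ = 34.55 mol, ξ₁ = 294.3 mol.
Outlet amounts (n = n₀ + Σ ν·ξ):
  D: 522 − 1(294.3) − 1(34.55) = 193.2
  F: 1448 − 3(294.3) − 1(34.55) = 530.4
  A: 0 + 1(294.3) = 294.3
  B: 0 + 2(34.55) = 69.09
  C: 0 + 2(34.55) = 69.09

69.1 mol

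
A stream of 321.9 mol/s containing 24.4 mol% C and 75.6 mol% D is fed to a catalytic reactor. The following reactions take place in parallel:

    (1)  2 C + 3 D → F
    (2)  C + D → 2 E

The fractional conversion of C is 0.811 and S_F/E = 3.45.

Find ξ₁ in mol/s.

ξ₁ = 29.7 mol/s

Conversion of C: C consumed = 0.811 × 78.54 = 63.7 mol/s = 2ξ₁ + 1ξ₂.
Selectivity: 1ξ₁ / (2ξ₂) = 3.45 → ξ₁ = 6.9 ξ₂.
Substitute: (2·6.9 + 1) ξ₂ = 63.7 → ξ₂ = 4.304 mol/s, ξ₁ = 29.7 mol/s.
Outlet amounts (n = n₀ + Σ ν·ξ):
  C: 78.54 − 2(29.7) − 1(4.304) = 14.84
  D: 243.4 − 3(29.7) − 1(4.304) = 150
  F: 0 + 1(29.7) = 29.7
  E: 0 + 2(4.304) = 8.608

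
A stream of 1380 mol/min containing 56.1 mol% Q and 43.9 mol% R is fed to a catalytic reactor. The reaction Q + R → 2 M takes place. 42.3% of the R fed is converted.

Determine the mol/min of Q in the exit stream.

518 mol/min

R reacted = 0.423 × 605.8 = 256.3 mol/min; ν_R = −1, so ξ = 256.3/1 = 256.3 mol/min.
Outlet amounts (n = n₀ + ν ξ):
  Q: 774.2 − 1(256.3) = 517.9
  R: 605.8 − 1(256.3) = 349.6
  M: 0 + 2(256.3) = 512.5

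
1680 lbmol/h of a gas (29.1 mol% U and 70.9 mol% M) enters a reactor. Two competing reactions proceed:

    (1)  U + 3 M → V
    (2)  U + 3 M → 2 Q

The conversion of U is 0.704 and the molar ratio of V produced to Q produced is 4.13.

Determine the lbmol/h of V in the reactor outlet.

Conversion of U: U consumed = 0.704 × 488.9 = 344.2 lbmol/h = 1ξ₁ + 1ξ₂.
Selectivity: 1ξ₁ / (2ξ₂) = 4.13 → ξ₁ = 8.26 ξ₂.
Substitute: (1·8.26 + 1) ξ₂ = 344.2 → ξ₂ = 37.17 lbmol/h, ξ₁ = 307 lbmol/h.
Outlet amounts (n = n₀ + Σ ν·ξ):
  U: 488.9 − 1(307) − 1(37.17) = 144.7
  M: 1191 − 3(307) − 3(37.17) = 158.6
  V: 0 + 1(307) = 307
  Q: 0 + 2(37.17) = 74.34

307 lbmol/h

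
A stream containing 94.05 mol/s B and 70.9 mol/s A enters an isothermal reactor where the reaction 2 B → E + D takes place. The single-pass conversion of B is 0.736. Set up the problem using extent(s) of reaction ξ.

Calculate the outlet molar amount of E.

B reacted = 0.736 × 94.05 = 69.22 mol/s; ν_B = −2, so ξ = 69.22/2 = 34.61 mol/s.
Outlet amounts (n = n₀ + ν ξ):
  B: 94.05 − 2(34.61) = 24.83
  E: 0 + 1(34.61) = 34.61
  D: 0 + 1(34.61) = 34.61
  A: 70.9 (inert)

34.6 mol/s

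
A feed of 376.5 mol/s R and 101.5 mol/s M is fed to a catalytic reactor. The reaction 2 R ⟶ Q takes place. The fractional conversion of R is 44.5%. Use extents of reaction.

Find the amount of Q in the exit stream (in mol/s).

R reacted = 0.445 × 376.5 = 167.5 mol/s; ν_R = −2, so ξ = 167.5/2 = 83.77 mol/s.
Outlet amounts (n = n₀ + ν ξ):
  R: 376.5 − 2(83.77) = 209
  Q: 0 + 1(83.77) = 83.77
  M: 101.5 (inert)

83.8 mol/s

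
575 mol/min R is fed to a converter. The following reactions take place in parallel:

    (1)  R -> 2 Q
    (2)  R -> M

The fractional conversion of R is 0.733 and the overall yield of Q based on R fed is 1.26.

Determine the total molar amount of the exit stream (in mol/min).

937 mol/min

Yield of Q: 2ξ₁ / 575 = 1.26 → ξ₁ = 362.2 mol/min.
Conversion of R: 1ξ₁ + 1ξ₂ = 0.733 × 575 = 421.5 → ξ₂ = 59.22 mol/min.
Outlet amounts (n = n₀ + Σ ν·ξ):
  R: 575 − 1(362.2) − 1(59.22) = 153.5
  Q: 0 + 2(362.2) = 724.5
  M: 0 + 1(59.22) = 59.22
Total out = 153.5 + 724.5 + 59.22 = 937.2 mol/min.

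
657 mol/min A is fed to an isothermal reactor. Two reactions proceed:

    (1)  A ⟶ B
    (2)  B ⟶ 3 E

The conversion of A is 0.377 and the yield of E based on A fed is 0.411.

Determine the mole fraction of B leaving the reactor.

Conversion of A: A consumed = 1ξ₁ = 0.377 × 657 → ξ₁ = 247.7 mol/min.
Yield of E: 3ξ₂ / 657 = 0.411 → ξ₂ = 90.01 mol/min.
Outlet amounts (n = n₀ + Σ ν·ξ):
  A: 657 − 1(247.7) = 409.3
  B: 0 + 1(247.7) − 1(90.01) = 157.7
  E: 0 + 3(90.01) = 270
Total out = 837 mol/min; y_B = 157.7 / 837 = 0.1884.

0.188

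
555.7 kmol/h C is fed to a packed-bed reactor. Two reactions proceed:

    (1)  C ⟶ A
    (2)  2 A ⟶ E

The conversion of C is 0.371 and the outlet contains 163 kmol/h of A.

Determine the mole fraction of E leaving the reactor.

Conversion of C: C consumed = 1ξ₁ = 0.371 × 555.7 → ξ₁ = 206.2 kmol/h.
A balance: n_A = 0 + 1ξ₁ − 2ξ₂ = 163 → ξ₂ = (1·206.2 − 163)/2 = 21.58 kmol/h.
Outlet amounts (n = n₀ + Σ ν·ξ):
  C: 555.7 − 1(206.2) = 349.5
  A: 0 + 1(206.2) − 2(21.58) = 163
  E: 0 + 1(21.58) = 21.58
Total out = 534.1 kmol/h; y_E = 21.58 / 534.1 = 0.04041.

0.0404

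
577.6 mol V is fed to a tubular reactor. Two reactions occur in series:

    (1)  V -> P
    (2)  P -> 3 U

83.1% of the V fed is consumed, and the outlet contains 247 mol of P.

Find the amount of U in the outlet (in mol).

Conversion of V: V consumed = 1ξ₁ = 0.831 × 577.6 → ξ₁ = 480 mol.
P balance: n_P = 0 + 1ξ₁ − 1ξ₂ = 247 → ξ₂ = (1·480 − 247)/1 = 233 mol.
Outlet amounts (n = n₀ + Σ ν·ξ):
  V: 577.6 − 1(480) = 97.61
  P: 0 + 1(480) − 1(233) = 247
  U: 0 + 3(233) = 699

699 mol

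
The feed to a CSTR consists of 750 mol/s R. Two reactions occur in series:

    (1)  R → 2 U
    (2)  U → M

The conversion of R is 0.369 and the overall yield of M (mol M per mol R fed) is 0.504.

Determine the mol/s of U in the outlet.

176 mol/s

Conversion of R: R consumed = 1ξ₁ = 0.369 × 750 → ξ₁ = 276.8 mol/s.
Yield of M: 1ξ₂ / 750 = 0.504 → ξ₂ = 378 mol/s.
Outlet amounts (n = n₀ + Σ ν·ξ):
  R: 750 − 1(276.8) = 473.2
  U: 0 + 2(276.8) − 1(378) = 175.5
  M: 0 + 1(378) = 378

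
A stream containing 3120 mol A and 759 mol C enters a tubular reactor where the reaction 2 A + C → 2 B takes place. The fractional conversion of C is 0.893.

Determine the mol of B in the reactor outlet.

C reacted = 0.893 × 759 = 677.8 mol; ν_C = −1, so ξ = 677.8/1 = 677.8 mol.
Outlet amounts (n = n₀ + ν ξ):
  A: 3120 − 2(677.8) = 1764
  C: 759 − 1(677.8) = 81.21
  B: 0 + 2(677.8) = 1356

1360 mol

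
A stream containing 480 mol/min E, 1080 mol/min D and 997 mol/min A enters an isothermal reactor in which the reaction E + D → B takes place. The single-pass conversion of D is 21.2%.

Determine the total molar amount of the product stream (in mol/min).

2330 mol/min

D reacted = 0.212 × 1080 = 229 mol/min; ν_D = −1, so ξ = 229/1 = 229 mol/min.
Outlet amounts (n = n₀ + ν ξ):
  E: 480 − 1(229) = 251
  D: 1080 − 1(229) = 851
  B: 0 + 1(229) = 229
  A: 997 (inert)
Total out = 251 + 851 + 229 + 997 = 2328 mol/min.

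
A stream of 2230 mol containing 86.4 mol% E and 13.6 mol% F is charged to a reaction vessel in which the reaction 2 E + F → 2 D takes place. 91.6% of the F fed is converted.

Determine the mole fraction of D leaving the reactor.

F reacted = 0.916 × 303.3 = 277.8 mol; ν_F = −1, so ξ = 277.8/1 = 277.8 mol.
Outlet amounts (n = n₀ + ν ξ):
  E: 1927 − 2(277.8) = 1371
  F: 303.3 − 1(277.8) = 25.48
  D: 0 + 2(277.8) = 555.6
Total out = 1952 mol; y_D = 555.6 / 1952 = 0.2846.

0.285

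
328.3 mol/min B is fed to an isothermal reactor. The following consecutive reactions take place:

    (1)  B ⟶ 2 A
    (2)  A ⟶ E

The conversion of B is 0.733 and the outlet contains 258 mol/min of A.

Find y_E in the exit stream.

Conversion of B: B consumed = 1ξ₁ = 0.733 × 328.3 → ξ₁ = 240.6 mol/min.
A balance: n_A = 0 + 2ξ₁ − 1ξ₂ = 258 → ξ₂ = (2·240.6 − 258)/1 = 223.3 mol/min.
Outlet amounts (n = n₀ + Σ ν·ξ):
  B: 328.3 − 1(240.6) = 87.66
  A: 0 + 2(240.6) − 1(223.3) = 258
  E: 0 + 1(223.3) = 223.3
Total out = 568.9 mol/min; y_E = 223.3 / 568.9 = 0.3925.

0.392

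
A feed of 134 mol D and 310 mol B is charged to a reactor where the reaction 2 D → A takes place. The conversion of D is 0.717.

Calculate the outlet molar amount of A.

D reacted = 0.717 × 134 = 96.08 mol; ν_D = −2, so ξ = 96.08/2 = 48.04 mol.
Outlet amounts (n = n₀ + ν ξ):
  D: 134 − 2(48.04) = 37.92
  A: 0 + 1(48.04) = 48.04
  B: 310 (inert)

48 mol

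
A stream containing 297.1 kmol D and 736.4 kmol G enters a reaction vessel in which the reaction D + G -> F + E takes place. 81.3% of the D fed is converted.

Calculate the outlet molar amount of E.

242 kmol

D reacted = 0.813 × 297.1 = 241.5 kmol; ν_D = −1, so ξ = 241.5/1 = 241.5 kmol.
Outlet amounts (n = n₀ + ν ξ):
  D: 297.1 − 1(241.5) = 55.56
  G: 736.4 − 1(241.5) = 494.9
  F: 0 + 1(241.5) = 241.5
  E: 0 + 1(241.5) = 241.5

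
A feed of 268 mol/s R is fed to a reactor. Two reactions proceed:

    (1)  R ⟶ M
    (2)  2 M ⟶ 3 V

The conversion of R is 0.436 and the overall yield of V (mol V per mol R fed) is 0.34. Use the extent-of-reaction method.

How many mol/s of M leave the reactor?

56.1 mol/s

Conversion of R: R consumed = 1ξ₁ = 0.436 × 268 → ξ₁ = 116.8 mol/s.
Yield of V: 3ξ₂ / 268 = 0.34 → ξ₂ = 30.37 mol/s.
Outlet amounts (n = n₀ + Σ ν·ξ):
  R: 268 − 1(116.8) = 151.2
  M: 0 + 1(116.8) − 2(30.37) = 56.1
  V: 0 + 3(30.37) = 91.12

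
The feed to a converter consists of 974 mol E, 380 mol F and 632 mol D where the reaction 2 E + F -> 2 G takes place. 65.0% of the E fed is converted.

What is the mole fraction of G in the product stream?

E reacted = 0.65 × 974 = 633.1 mol; ν_E = −2, so ξ = 633.1/2 = 316.6 mol.
Outlet amounts (n = n₀ + ν ξ):
  E: 974 − 2(316.6) = 340.9
  F: 380 − 1(316.6) = 63.45
  G: 0 + 2(316.6) = 633.1
  D: 632 (inert)
Total out = 1669 mol; y_G = 633.1 / 1669 = 0.3792.

0.379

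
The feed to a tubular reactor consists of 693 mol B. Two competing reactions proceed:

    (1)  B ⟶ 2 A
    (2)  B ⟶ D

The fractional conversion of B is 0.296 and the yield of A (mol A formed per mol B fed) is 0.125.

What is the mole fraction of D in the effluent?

Yield of A: 2ξ₁ / 693 = 0.125 → ξ₁ = 43.31 mol.
Conversion of B: 1ξ₁ + 1ξ₂ = 0.296 × 693 = 205.1 → ξ₂ = 161.8 mol.
Outlet amounts (n = n₀ + Σ ν·ξ):
  B: 693 − 1(43.31) − 1(161.8) = 487.9
  A: 0 + 2(43.31) = 86.62
  D: 0 + 1(161.8) = 161.8
Total out = 736.3 mol; y_D = 161.8 / 736.3 = 0.2198.

0.22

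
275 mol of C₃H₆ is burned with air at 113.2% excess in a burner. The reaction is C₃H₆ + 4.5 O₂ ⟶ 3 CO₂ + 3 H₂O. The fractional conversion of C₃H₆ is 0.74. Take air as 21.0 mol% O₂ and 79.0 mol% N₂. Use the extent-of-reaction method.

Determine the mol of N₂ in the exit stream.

9930 mol

Stoichiometric O₂ = 4.5 × 275 = 1238 mol; O₂ fed = 1238 × 2.132 = 2638 mol.
N₂ fed = 2638 × 79/21 = 9925 mol.
Fuel reacted = 0.74 × 275 → ξ = 203.5 mol.
Outlet (n = n₀ + ν ξ):
  C₃H₆: 275 − 1(203.5) = 71.5
  O₂: 2638 − 4.5(203.5) = 1723
  N₂: 9925 (inert)
  CO₂: 0 + 3(203.5) = 610.5
  H₂O: 0 + 3(203.5) = 610.5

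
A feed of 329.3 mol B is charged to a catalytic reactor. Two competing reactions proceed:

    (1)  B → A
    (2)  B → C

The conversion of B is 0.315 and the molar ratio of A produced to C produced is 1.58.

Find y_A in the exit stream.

Conversion of B: B consumed = 0.315 × 329.3 = 103.7 mol = 1ξ₁ + 1ξ₂.
Selectivity: 1ξ₁ / (1ξ₂) = 1.58 → ξ₁ = 1.58 ξ₂.
Substitute: (1·1.58 + 1) ξ₂ = 103.7 → ξ₂ = 40.21 mol, ξ₁ = 63.52 mol.
Outlet amounts (n = n₀ + Σ ν·ξ):
  B: 329.3 − 1(63.52) − 1(40.21) = 225.6
  A: 0 + 1(63.52) = 63.52
  C: 0 + 1(40.21) = 40.21
Total out = 329.3 mol; y_A = 63.52 / 329.3 = 0.1929.

0.193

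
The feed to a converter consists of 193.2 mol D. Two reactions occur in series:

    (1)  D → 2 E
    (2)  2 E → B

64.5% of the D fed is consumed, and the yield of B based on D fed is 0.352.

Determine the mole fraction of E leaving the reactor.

0.453

Conversion of D: D consumed = 1ξ₁ = 0.645 × 193.2 → ξ₁ = 124.6 mol.
Yield of B: 1ξ₂ / 193.2 = 0.352 → ξ₂ = 68.01 mol.
Outlet amounts (n = n₀ + Σ ν·ξ):
  D: 193.2 − 1(124.6) = 68.59
  E: 0 + 2(124.6) − 2(68.01) = 113.2
  B: 0 + 1(68.01) = 68.01
Total out = 249.8 mol; y_E = 113.2 / 249.8 = 0.4532.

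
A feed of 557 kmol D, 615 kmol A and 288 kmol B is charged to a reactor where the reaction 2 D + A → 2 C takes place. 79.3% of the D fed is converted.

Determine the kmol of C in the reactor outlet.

442 kmol

D reacted = 0.793 × 557 = 441.7 kmol; ν_D = −2, so ξ = 441.7/2 = 220.9 kmol.
Outlet amounts (n = n₀ + ν ξ):
  D: 557 − 2(220.9) = 115.3
  A: 615 − 1(220.9) = 394.1
  C: 0 + 2(220.9) = 441.7
  B: 288 (inert)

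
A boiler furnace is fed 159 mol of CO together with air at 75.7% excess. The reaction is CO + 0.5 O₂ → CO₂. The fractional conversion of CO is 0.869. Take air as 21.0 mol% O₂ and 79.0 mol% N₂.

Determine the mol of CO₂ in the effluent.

138 mol

Stoichiometric O₂ = 0.5 × 159 = 79.5 mol; O₂ fed = 79.5 × 1.757 = 139.7 mol.
N₂ fed = 139.7 × 79/21 = 525.5 mol.
Fuel reacted = 0.869 × 159 → ξ = 138.2 mol.
Outlet (n = n₀ + ν ξ):
  CO: 159 − 1(138.2) = 20.83
  O₂: 139.7 − 0.5(138.2) = 70.6
  N₂: 525.5 (inert)
  CO₂: 0 + 1(138.2) = 138.2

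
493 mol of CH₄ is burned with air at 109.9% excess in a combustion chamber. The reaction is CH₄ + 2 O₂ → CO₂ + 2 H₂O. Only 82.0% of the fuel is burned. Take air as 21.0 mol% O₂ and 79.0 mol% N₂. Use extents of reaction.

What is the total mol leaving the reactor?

Stoichiometric O₂ = 2 × 493 = 986 mol; O₂ fed = 986 × 2.099 = 2070 mol.
N₂ fed = 2070 × 79/21 = 7786 mol.
Fuel reacted = 0.82 × 493 → ξ = 404.3 mol.
Outlet (n = n₀ + ν ξ):
  CH₄: 493 − 1(404.3) = 88.74
  O₂: 2070 − 2(404.3) = 1261
  N₂: 7786 (inert)
  CO₂: 0 + 1(404.3) = 404.3
  H₂O: 0 + 2(404.3) = 808.5
Total out = 88.74 + 1261 + 7786 + 404.3 + 808.5 = 10350 mol.

10300 mol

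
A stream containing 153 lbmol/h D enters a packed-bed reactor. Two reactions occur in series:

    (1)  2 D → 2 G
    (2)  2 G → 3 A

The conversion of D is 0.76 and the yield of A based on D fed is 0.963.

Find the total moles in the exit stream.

Conversion of D: D consumed = 2ξ₁ = 0.76 × 153 → ξ₁ = 58.14 lbmol/h.
Yield of A: 3ξ₂ / 153 = 0.963 → ξ₂ = 49.11 lbmol/h.
Outlet amounts (n = n₀ + Σ ν·ξ):
  D: 153 − 2(58.14) = 36.72
  G: 0 + 2(58.14) − 2(49.11) = 18.05
  A: 0 + 3(49.11) = 147.3
Total out = 36.72 + 18.05 + 147.3 = 202.1 lbmol/h.

202 lbmol/h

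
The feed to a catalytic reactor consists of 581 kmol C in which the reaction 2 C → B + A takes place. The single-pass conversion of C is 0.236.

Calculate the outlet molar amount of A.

C reacted = 0.236 × 581 = 137.1 kmol; ν_C = −2, so ξ = 137.1/2 = 68.56 kmol.
Outlet amounts (n = n₀ + ν ξ):
  C: 581 − 2(68.56) = 443.9
  B: 0 + 1(68.56) = 68.56
  A: 0 + 1(68.56) = 68.56

68.6 kmol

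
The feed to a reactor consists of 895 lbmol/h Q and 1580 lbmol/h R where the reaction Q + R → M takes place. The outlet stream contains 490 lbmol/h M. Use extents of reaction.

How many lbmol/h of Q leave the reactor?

For M: n = n₀ + 1ξ → 490 = 0 + 1ξ, giving ξ = 490 lbmol/h.
Outlet amounts (n = n₀ + ν ξ):
  Q: 895 − 1(490) = 405
  R: 1580 − 1(490) = 1090
  M: 0 + 1(490) = 490

405 lbmol/h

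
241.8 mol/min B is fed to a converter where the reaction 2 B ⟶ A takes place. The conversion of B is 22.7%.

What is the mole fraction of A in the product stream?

0.128

B reacted = 0.227 × 241.8 = 54.89 mol/min; ν_B = −2, so ξ = 54.89/2 = 27.44 mol/min.
Outlet amounts (n = n₀ + ν ξ):
  B: 241.8 − 2(27.44) = 186.9
  A: 0 + 1(27.44) = 27.44
Total out = 214.4 mol/min; y_A = 27.44 / 214.4 = 0.128.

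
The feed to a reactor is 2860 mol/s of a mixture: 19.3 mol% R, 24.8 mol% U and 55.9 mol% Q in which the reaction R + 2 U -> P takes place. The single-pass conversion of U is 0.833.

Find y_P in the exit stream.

0.13

U reacted = 0.833 × 709.3 = 590.8 mol/s; ν_U = −2, so ξ = 590.8/2 = 295.4 mol/s.
Outlet amounts (n = n₀ + ν ξ):
  R: 552 − 1(295.4) = 256.6
  U: 709.3 − 2(295.4) = 118.4
  P: 0 + 1(295.4) = 295.4
  Q: 1599 (inert)
Total out = 2269 mol/s; y_P = 295.4 / 2269 = 0.1302.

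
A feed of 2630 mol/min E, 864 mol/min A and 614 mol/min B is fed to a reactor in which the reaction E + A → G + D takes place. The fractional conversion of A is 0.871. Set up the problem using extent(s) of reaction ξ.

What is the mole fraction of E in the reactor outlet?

0.457

A reacted = 0.871 × 864 = 752.5 mol/min; ν_A = −1, so ξ = 752.5/1 = 752.5 mol/min.
Outlet amounts (n = n₀ + ν ξ):
  E: 2630 − 1(752.5) = 1877
  A: 864 − 1(752.5) = 111.5
  G: 0 + 1(752.5) = 752.5
  D: 0 + 1(752.5) = 752.5
  B: 614 (inert)
Total out = 4108 mol/min; y_E = 1877 / 4108 = 0.457.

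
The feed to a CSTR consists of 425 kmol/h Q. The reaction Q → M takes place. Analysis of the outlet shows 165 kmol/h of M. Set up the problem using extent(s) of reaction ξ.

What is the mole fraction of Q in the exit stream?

For M: n = n₀ + 1ξ → 165 = 0 + 1ξ, giving ξ = 165 kmol/h.
Outlet amounts (n = n₀ + ν ξ):
  Q: 425 − 1(165) = 260
  M: 0 + 1(165) = 165
Total out = 425 kmol/h; y_Q = 260 / 425 = 0.6118.

0.612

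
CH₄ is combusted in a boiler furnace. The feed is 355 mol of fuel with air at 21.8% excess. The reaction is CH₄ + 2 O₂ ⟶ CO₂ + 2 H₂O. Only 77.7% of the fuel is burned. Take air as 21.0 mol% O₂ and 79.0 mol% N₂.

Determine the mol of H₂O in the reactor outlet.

Stoichiometric O₂ = 2 × 355 = 710 mol; O₂ fed = 710 × 1.218 = 864.8 mol.
N₂ fed = 864.8 × 79/21 = 3253 mol.
Fuel reacted = 0.777 × 355 → ξ = 275.8 mol.
Outlet (n = n₀ + ν ξ):
  CH₄: 355 − 1(275.8) = 79.16
  O₂: 864.8 − 2(275.8) = 313.1
  N₂: 3253 (inert)
  CO₂: 0 + 1(275.8) = 275.8
  H₂O: 0 + 2(275.8) = 551.7

552 mol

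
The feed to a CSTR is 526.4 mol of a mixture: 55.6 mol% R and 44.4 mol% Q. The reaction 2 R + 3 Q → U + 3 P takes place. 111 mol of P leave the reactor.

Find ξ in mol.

ξ = 37 mol

For P: n = n₀ + 3ξ → 111 = 0 + 3ξ, giving ξ = 37 mol.
Outlet amounts (n = n₀ + ν ξ):
  R: 292.7 − 2(37) = 218.7
  Q: 233.7 − 3(37) = 122.7
  U: 0 + 1(37) = 37
  P: 0 + 3(37) = 111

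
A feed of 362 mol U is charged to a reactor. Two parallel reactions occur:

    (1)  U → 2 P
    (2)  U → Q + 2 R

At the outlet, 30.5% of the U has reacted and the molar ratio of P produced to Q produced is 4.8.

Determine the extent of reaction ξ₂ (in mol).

Conversion of U: U consumed = 0.305 × 362 = 110.4 mol = 1ξ₁ + 1ξ₂.
Selectivity: 2ξ₁ / (1ξ₂) = 4.8 → ξ₁ = 2.4 ξ₂.
Substitute: (1·2.4 + 1) ξ₂ = 110.4 → ξ₂ = 32.47 mol, ξ₁ = 77.94 mol.
Outlet amounts (n = n₀ + Σ ν·ξ):
  U: 362 − 1(77.94) − 1(32.47) = 251.6
  P: 0 + 2(77.94) = 155.9
  Q: 0 + 1(32.47) = 32.47
  R: 0 + 2(32.47) = 64.95

ξ₂ = 32.5 mol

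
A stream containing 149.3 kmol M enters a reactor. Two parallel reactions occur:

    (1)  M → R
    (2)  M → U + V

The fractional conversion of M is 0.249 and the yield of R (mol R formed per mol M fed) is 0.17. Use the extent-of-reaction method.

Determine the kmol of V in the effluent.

11.8 kmol

Yield of R: 1ξ₁ / 149.3 = 0.17 → ξ₁ = 25.38 kmol.
Conversion of M: 1ξ₁ + 1ξ₂ = 0.249 × 149.3 = 37.18 → ξ₂ = 11.79 kmol.
Outlet amounts (n = n₀ + Σ ν·ξ):
  M: 149.3 − 1(25.38) − 1(11.79) = 112.1
  R: 0 + 1(25.38) = 25.38
  U: 0 + 1(11.79) = 11.79
  V: 0 + 1(11.79) = 11.79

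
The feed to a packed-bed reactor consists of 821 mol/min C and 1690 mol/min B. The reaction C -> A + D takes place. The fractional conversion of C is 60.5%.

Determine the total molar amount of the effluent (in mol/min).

C reacted = 0.605 × 821 = 496.7 mol/min; ν_C = −1, so ξ = 496.7/1 = 496.7 mol/min.
Outlet amounts (n = n₀ + ν ξ):
  C: 821 − 1(496.7) = 324.3
  A: 0 + 1(496.7) = 496.7
  D: 0 + 1(496.7) = 496.7
  B: 1690 (inert)
Total out = 324.3 + 496.7 + 496.7 + 1690 = 3008 mol/min.

3010 mol/min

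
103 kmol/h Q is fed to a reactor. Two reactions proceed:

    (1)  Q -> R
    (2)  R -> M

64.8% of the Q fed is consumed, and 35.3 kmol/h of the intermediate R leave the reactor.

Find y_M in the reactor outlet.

0.305

Conversion of Q: Q consumed = 1ξ₁ = 0.648 × 103 → ξ₁ = 66.74 kmol/h.
R balance: n_R = 0 + 1ξ₁ − 1ξ₂ = 35.3 → ξ₂ = (1·66.74 − 35.3)/1 = 31.44 kmol/h.
Outlet amounts (n = n₀ + Σ ν·ξ):
  Q: 103 − 1(66.74) = 36.26
  R: 0 + 1(66.74) − 1(31.44) = 35.3
  M: 0 + 1(31.44) = 31.44
Total out = 103 kmol/h; y_M = 31.44 / 103 = 0.3053.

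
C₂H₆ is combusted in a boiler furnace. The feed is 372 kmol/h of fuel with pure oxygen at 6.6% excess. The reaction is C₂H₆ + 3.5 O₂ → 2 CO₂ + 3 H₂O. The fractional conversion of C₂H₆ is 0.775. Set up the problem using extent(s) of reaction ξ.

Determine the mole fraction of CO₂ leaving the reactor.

0.303

Stoichiometric O₂ = 3.5 × 372 = 1302 kmol/h; O₂ fed = 1302 × 1.066 = 1388 kmol/h.
Fuel reacted = 0.775 × 372 → ξ = 288.3 kmol/h.
Outlet (n = n₀ + ν ξ):
  C₂H₆: 372 − 1(288.3) = 83.7
  O₂: 1388 − 3.5(288.3) = 378.9
  CO₂: 0 + 2(288.3) = 576.6
  H₂O: 0 + 3(288.3) = 864.9
Total out = 1904 kmol/h; y_CO₂ = 576.6 / 1904 = 0.3028.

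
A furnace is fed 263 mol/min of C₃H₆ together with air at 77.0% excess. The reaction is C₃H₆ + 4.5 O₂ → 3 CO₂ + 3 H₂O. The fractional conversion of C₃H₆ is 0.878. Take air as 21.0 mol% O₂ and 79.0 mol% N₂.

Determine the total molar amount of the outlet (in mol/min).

10400 mol/min

Stoichiometric O₂ = 4.5 × 263 = 1184 mol/min; O₂ fed = 1184 × 1.770 = 2095 mol/min.
N₂ fed = 2095 × 79/21 = 7880 mol/min.
Fuel reacted = 0.878 × 263 → ξ = 230.9 mol/min.
Outlet (n = n₀ + ν ξ):
  C₃H₆: 263 − 1(230.9) = 32.09
  O₂: 2095 − 4.5(230.9) = 1056
  N₂: 7880 (inert)
  CO₂: 0 + 3(230.9) = 692.7
  H₂O: 0 + 3(230.9) = 692.7
Total out = 32.09 + 1056 + 7880 + 692.7 + 692.7 = 10350 mol/min.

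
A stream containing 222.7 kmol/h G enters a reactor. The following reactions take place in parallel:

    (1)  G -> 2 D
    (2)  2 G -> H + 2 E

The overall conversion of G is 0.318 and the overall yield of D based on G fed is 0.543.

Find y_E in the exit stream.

0.0359

Yield of D: 2ξ₁ / 222.7 = 0.543 → ξ₁ = 60.46 kmol/h.
Conversion of G: 1ξ₁ + 2ξ₂ = 0.318 × 222.7 = 70.82 → ξ₂ = 5.178 kmol/h.
Outlet amounts (n = n₀ + Σ ν·ξ):
  G: 222.7 − 1(60.46) − 2(5.178) = 151.9
  D: 0 + 2(60.46) = 120.9
  H: 0 + 1(5.178) = 5.178
  E: 0 + 2(5.178) = 10.36
Total out = 288.3 kmol/h; y_E = 10.36 / 288.3 = 0.03591.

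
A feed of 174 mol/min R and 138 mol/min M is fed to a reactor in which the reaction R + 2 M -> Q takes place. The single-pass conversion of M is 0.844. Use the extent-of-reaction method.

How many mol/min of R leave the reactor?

116 mol/min

M reacted = 0.844 × 138 = 116.5 mol/min; ν_M = −2, so ξ = 116.5/2 = 58.24 mol/min.
Outlet amounts (n = n₀ + ν ξ):
  R: 174 − 1(58.24) = 115.8
  M: 138 − 2(58.24) = 21.53
  Q: 0 + 1(58.24) = 58.24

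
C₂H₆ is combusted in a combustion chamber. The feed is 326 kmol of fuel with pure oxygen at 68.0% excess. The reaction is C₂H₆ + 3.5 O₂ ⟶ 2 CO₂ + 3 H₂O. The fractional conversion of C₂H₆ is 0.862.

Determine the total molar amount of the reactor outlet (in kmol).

2380 kmol

Stoichiometric O₂ = 3.5 × 326 = 1141 kmol; O₂ fed = 1141 × 1.680 = 1917 kmol.
Fuel reacted = 0.862 × 326 → ξ = 281 kmol.
Outlet (n = n₀ + ν ξ):
  C₂H₆: 326 − 1(281) = 44.99
  O₂: 1917 − 3.5(281) = 933.3
  CO₂: 0 + 2(281) = 562
  H₂O: 0 + 3(281) = 843
Total out = 44.99 + 933.3 + 562 + 843 = 2383 kmol.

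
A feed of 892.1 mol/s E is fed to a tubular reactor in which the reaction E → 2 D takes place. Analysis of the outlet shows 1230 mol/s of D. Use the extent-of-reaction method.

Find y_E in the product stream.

For D: n = n₀ + 2ξ → 1230 = 0 + 2ξ, giving ξ = 615 mol/s.
Outlet amounts (n = n₀ + ν ξ):
  E: 892.1 − 1(615) = 277.1
  D: 0 + 2(615) = 1230
Total out = 1507 mol/s; y_E = 277.1 / 1507 = 0.1839.

0.184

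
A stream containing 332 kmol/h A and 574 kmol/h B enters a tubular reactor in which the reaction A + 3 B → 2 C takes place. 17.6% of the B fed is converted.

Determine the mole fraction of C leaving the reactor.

B reacted = 0.176 × 574 = 101 kmol/h; ν_B = −3, so ξ = 101/3 = 33.67 kmol/h.
Outlet amounts (n = n₀ + ν ξ):
  A: 332 − 1(33.67) = 298.3
  B: 574 − 3(33.67) = 473
  C: 0 + 2(33.67) = 67.35
Total out = 838.7 kmol/h; y_C = 67.35 / 838.7 = 0.08031.

0.0803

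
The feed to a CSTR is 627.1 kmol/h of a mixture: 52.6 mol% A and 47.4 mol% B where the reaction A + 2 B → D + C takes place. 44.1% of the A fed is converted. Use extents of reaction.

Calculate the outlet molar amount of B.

A reacted = 0.441 × 329.9 = 145.5 kmol/h; ν_A = −1, so ξ = 145.5/1 = 145.5 kmol/h.
Outlet amounts (n = n₀ + ν ξ):
  A: 329.9 − 1(145.5) = 184.4
  B: 297.2 − 2(145.5) = 6.314
  D: 0 + 1(145.5) = 145.5
  C: 0 + 1(145.5) = 145.5

6.31 kmol/h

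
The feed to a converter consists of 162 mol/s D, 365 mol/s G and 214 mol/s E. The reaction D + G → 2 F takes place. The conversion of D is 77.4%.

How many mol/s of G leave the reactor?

240 mol/s

D reacted = 0.774 × 162 = 125.4 mol/s; ν_D = −1, so ξ = 125.4/1 = 125.4 mol/s.
Outlet amounts (n = n₀ + ν ξ):
  D: 162 − 1(125.4) = 36.61
  G: 365 − 1(125.4) = 239.6
  F: 0 + 2(125.4) = 250.8
  E: 214 (inert)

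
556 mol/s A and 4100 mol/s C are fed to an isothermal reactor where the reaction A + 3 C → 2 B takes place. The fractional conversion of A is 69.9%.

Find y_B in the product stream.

0.2

A reacted = 0.699 × 556 = 388.6 mol/s; ν_A = −1, so ξ = 388.6/1 = 388.6 mol/s.
Outlet amounts (n = n₀ + ν ξ):
  A: 556 − 1(388.6) = 167.4
  C: 4100 − 3(388.6) = 2934
  B: 0 + 2(388.6) = 777.3
Total out = 3879 mol/s; y_B = 777.3 / 3879 = 0.2004.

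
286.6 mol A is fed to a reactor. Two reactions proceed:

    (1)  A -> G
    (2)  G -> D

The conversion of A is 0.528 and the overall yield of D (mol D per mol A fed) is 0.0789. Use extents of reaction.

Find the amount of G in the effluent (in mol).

129 mol

Conversion of A: A consumed = 1ξ₁ = 0.528 × 286.6 → ξ₁ = 151.3 mol.
Yield of D: 1ξ₂ / 286.6 = 0.0789 → ξ₂ = 22.61 mol.
Outlet amounts (n = n₀ + Σ ν·ξ):
  A: 286.6 − 1(151.3) = 135.3
  G: 0 + 1(151.3) − 1(22.61) = 128.7
  D: 0 + 1(22.61) = 22.61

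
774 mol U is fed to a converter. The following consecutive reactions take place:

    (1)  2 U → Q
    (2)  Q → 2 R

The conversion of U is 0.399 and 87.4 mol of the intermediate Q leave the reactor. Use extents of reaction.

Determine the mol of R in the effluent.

Conversion of U: U consumed = 2ξ₁ = 0.399 × 774 → ξ₁ = 154.4 mol.
Q balance: n_Q = 0 + 1ξ₁ − 1ξ₂ = 87.4 → ξ₂ = (1·154.4 − 87.4)/1 = 67.01 mol.
Outlet amounts (n = n₀ + Σ ν·ξ):
  U: 774 − 2(154.4) = 465.2
  Q: 0 + 1(154.4) − 1(67.01) = 87.4
  R: 0 + 2(67.01) = 134

134 mol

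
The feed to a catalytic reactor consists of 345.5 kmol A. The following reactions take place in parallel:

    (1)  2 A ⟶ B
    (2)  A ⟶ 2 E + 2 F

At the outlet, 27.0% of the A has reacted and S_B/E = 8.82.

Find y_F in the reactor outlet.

0.0167

Conversion of A: A consumed = 0.27 × 345.5 = 93.29 kmol = 2ξ₁ + 1ξ₂.
Selectivity: 1ξ₁ / (2ξ₂) = 8.82 → ξ₁ = 17.64 ξ₂.
Substitute: (2·17.64 + 1) ξ₂ = 93.29 → ξ₂ = 2.571 kmol, ξ₁ = 45.36 kmol.
Outlet amounts (n = n₀ + Σ ν·ξ):
  A: 345.5 − 2(45.36) − 1(2.571) = 252.2
  B: 0 + 1(45.36) = 45.36
  E: 0 + 2(2.571) = 5.143
  F: 0 + 2(2.571) = 5.143
Total out = 307.9 kmol; y_F = 5.143 / 307.9 = 0.0167.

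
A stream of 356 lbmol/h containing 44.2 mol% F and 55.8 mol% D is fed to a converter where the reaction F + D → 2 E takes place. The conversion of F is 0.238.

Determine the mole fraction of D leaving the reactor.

F reacted = 0.238 × 157.4 = 37.45 lbmol/h; ν_F = −1, so ξ = 37.45/1 = 37.45 lbmol/h.
Outlet amounts (n = n₀ + ν ξ):
  F: 157.4 − 1(37.45) = 119.9
  D: 198.6 − 1(37.45) = 161.2
  E: 0 + 2(37.45) = 74.9
Total out = 356 lbmol/h; y_D = 161.2 / 356 = 0.4528.

0.453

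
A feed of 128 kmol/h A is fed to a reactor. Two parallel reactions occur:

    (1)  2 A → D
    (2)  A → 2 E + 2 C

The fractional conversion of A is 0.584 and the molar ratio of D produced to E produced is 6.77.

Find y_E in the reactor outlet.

Conversion of A: A consumed = 0.584 × 128 = 74.75 kmol/h = 2ξ₁ + 1ξ₂.
Selectivity: 1ξ₁ / (2ξ₂) = 6.77 → ξ₁ = 13.54 ξ₂.
Substitute: (2·13.54 + 1) ξ₂ = 74.75 → ξ₂ = 2.662 kmol/h, ξ₁ = 36.04 kmol/h.
Outlet amounts (n = n₀ + Σ ν·ξ):
  A: 128 − 2(36.04) − 1(2.662) = 53.25
  D: 0 + 1(36.04) = 36.04
  E: 0 + 2(2.662) = 5.324
  C: 0 + 2(2.662) = 5.324
Total out = 99.94 kmol/h; y_E = 5.324 / 99.94 = 0.05327.

0.0533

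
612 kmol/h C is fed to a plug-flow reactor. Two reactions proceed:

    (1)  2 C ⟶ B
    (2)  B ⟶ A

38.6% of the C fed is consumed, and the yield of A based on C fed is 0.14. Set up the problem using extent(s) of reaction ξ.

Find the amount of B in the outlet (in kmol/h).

32.4 kmol/h

Conversion of C: C consumed = 2ξ₁ = 0.386 × 612 → ξ₁ = 118.1 kmol/h.
Yield of A: 1ξ₂ / 612 = 0.14 → ξ₂ = 85.68 kmol/h.
Outlet amounts (n = n₀ + Σ ν·ξ):
  C: 612 − 2(118.1) = 375.8
  B: 0 + 1(118.1) − 1(85.68) = 32.44
  A: 0 + 1(85.68) = 85.68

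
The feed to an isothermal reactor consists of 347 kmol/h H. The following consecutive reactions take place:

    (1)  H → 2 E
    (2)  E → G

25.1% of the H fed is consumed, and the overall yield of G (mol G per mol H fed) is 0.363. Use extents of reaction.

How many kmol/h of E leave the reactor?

48.2 kmol/h

Conversion of H: H consumed = 1ξ₁ = 0.251 × 347 → ξ₁ = 87.1 kmol/h.
Yield of G: 1ξ₂ / 347 = 0.363 → ξ₂ = 126 kmol/h.
Outlet amounts (n = n₀ + Σ ν·ξ):
  H: 347 − 1(87.1) = 259.9
  E: 0 + 2(87.1) − 1(126) = 48.23
  G: 0 + 1(126) = 126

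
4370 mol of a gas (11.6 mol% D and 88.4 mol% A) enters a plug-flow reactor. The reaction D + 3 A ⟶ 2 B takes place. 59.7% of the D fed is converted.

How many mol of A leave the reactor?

D reacted = 0.597 × 506.9 = 302.6 mol; ν_D = −1, so ξ = 302.6/1 = 302.6 mol.
Outlet amounts (n = n₀ + ν ξ):
  D: 506.9 − 1(302.6) = 204.3
  A: 3863 − 3(302.6) = 2955
  B: 0 + 2(302.6) = 605.3

2960 mol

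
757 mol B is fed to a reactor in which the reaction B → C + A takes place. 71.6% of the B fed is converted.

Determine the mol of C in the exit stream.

542 mol

B reacted = 0.716 × 757 = 542 mol; ν_B = −1, so ξ = 542/1 = 542 mol.
Outlet amounts (n = n₀ + ν ξ):
  B: 757 − 1(542) = 215
  C: 0 + 1(542) = 542
  A: 0 + 1(542) = 542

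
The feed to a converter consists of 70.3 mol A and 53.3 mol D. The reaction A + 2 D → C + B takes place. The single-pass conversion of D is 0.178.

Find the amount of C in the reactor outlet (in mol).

4.74 mol

D reacted = 0.178 × 53.3 = 9.487 mol; ν_D = −2, so ξ = 9.487/2 = 4.744 mol.
Outlet amounts (n = n₀ + ν ξ):
  A: 70.3 − 1(4.744) = 65.56
  D: 53.3 − 2(4.744) = 43.81
  C: 0 + 1(4.744) = 4.744
  B: 0 + 1(4.744) = 4.744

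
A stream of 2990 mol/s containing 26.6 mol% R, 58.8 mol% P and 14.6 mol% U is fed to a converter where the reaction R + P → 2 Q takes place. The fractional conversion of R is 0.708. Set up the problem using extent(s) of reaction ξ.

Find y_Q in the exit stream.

0.377

R reacted = 0.708 × 795.3 = 563.1 mol/s; ν_R = −1, so ξ = 563.1/1 = 563.1 mol/s.
Outlet amounts (n = n₀ + ν ξ):
  R: 795.3 − 1(563.1) = 232.2
  P: 1758 − 1(563.1) = 1195
  Q: 0 + 2(563.1) = 1126
  U: 436.5 (inert)
Total out = 2990 mol/s; y_Q = 1126 / 2990 = 0.3767.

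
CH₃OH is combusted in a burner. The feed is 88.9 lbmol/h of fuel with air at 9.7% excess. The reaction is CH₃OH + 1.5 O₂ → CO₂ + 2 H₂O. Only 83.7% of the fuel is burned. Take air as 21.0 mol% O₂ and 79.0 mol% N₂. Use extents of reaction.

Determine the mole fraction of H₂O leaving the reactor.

Stoichiometric O₂ = 1.5 × 88.9 = 133.4 lbmol/h; O₂ fed = 133.4 × 1.097 = 146.3 lbmol/h.
N₂ fed = 146.3 × 79/21 = 550.3 lbmol/h.
Fuel reacted = 0.837 × 88.9 → ξ = 74.41 lbmol/h.
Outlet (n = n₀ + ν ξ):
  CH₃OH: 88.9 − 1(74.41) = 14.49
  O₂: 146.3 − 1.5(74.41) = 34.67
  N₂: 550.3 (inert)
  CO₂: 0 + 1(74.41) = 74.41
  H₂O: 0 + 2(74.41) = 148.8
Total out = 822.7 lbmol/h; y_H₂O = 148.8 / 822.7 = 0.1809.

0.181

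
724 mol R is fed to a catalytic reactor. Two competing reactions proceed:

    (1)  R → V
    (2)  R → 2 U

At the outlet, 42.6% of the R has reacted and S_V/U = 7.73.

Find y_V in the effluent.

Conversion of R: R consumed = 0.426 × 724 = 308.4 mol = 1ξ₁ + 1ξ₂.
Selectivity: 1ξ₁ / (2ξ₂) = 7.73 → ξ₁ = 15.46 ξ₂.
Substitute: (1·15.46 + 1) ξ₂ = 308.4 → ξ₂ = 18.74 mol, ξ₁ = 289.7 mol.
Outlet amounts (n = n₀ + Σ ν·ξ):
  R: 724 − 1(289.7) − 1(18.74) = 415.6
  V: 0 + 1(289.7) = 289.7
  U: 0 + 2(18.74) = 37.48
Total out = 742.7 mol; y_V = 289.7 / 742.7 = 0.39.

0.39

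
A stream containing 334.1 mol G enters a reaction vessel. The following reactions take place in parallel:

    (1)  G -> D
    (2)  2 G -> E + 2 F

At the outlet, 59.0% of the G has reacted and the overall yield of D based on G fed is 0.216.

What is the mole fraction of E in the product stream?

0.158

Yield of D: 1ξ₁ / 334.1 = 0.216 → ξ₁ = 72.17 mol.
Conversion of G: 1ξ₁ + 2ξ₂ = 0.59 × 334.1 = 197.1 → ξ₂ = 62.48 mol.
Outlet amounts (n = n₀ + Σ ν·ξ):
  G: 334.1 − 1(72.17) − 2(62.48) = 137
  D: 0 + 1(72.17) = 72.17
  E: 0 + 1(62.48) = 62.48
  F: 0 + 2(62.48) = 125
Total out = 396.6 mol; y_E = 62.48 / 396.6 = 0.1575.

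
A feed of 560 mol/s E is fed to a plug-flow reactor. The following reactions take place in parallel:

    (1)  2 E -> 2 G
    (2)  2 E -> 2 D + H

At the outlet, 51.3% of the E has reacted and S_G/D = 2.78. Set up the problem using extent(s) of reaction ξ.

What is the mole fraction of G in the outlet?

Conversion of E: E consumed = 0.513 × 560 = 287.3 mol/s = 2ξ₁ + 2ξ₂.
Selectivity: 2ξ₁ / (2ξ₂) = 2.78 → ξ₁ = 2.78 ξ₂.
Substitute: (2·2.78 + 2) ξ₂ = 287.3 → ξ₂ = 38 mol/s, ξ₁ = 105.6 mol/s.
Outlet amounts (n = n₀ + Σ ν·ξ):
  E: 560 − 2(105.6) − 2(38) = 272.7
  G: 0 + 2(105.6) = 211.3
  D: 0 + 2(38) = 76
  H: 0 + 1(38) = 38
Total out = 598 mol/s; y_G = 211.3 / 598 = 0.3533.

0.353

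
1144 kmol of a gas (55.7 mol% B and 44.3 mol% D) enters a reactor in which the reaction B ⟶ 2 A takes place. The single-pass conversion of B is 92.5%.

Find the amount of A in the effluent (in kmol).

1180 kmol

B reacted = 0.925 × 637.2 = 589.4 kmol; ν_B = −1, so ξ = 589.4/1 = 589.4 kmol.
Outlet amounts (n = n₀ + ν ξ):
  B: 637.2 − 1(589.4) = 47.79
  A: 0 + 2(589.4) = 1179
  D: 506.8 (inert)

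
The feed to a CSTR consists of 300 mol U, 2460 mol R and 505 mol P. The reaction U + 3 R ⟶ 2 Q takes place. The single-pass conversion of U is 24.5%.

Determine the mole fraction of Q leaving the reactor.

U reacted = 0.245 × 300 = 73.5 mol; ν_U = −1, so ξ = 73.5/1 = 73.5 mol.
Outlet amounts (n = n₀ + ν ξ):
  U: 300 − 1(73.5) = 226.5
  R: 2460 − 3(73.5) = 2240
  Q: 0 + 2(73.5) = 147
  P: 505 (inert)
Total out = 3118 mol; y_Q = 147 / 3118 = 0.04715.

0.0471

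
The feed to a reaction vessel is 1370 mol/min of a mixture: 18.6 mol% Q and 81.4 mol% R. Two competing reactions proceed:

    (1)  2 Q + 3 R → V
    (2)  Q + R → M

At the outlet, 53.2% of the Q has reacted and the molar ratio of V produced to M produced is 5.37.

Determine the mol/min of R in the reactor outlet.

Conversion of Q: Q consumed = 0.532 × 254.8 = 135.6 mol/min = 2ξ₁ + 1ξ₂.
Selectivity: 1ξ₁ / (1ξ₂) = 5.37 → ξ₁ = 5.37 ξ₂.
Substitute: (2·5.37 + 1) ξ₂ = 135.6 → ξ₂ = 11.55 mol/min, ξ₁ = 62.01 mol/min.
Outlet amounts (n = n₀ + Σ ν·ξ):
  Q: 254.8 − 2(62.01) − 1(11.55) = 119.3
  R: 1115 − 3(62.01) − 1(11.55) = 917.6
  V: 0 + 1(62.01) = 62.01
  M: 0 + 1(11.55) = 11.55

918 mol/min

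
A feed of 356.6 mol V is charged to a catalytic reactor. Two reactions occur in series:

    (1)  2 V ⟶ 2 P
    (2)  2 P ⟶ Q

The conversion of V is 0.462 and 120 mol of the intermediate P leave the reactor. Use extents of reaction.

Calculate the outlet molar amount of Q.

22.4 mol

Conversion of V: V consumed = 2ξ₁ = 0.462 × 356.6 → ξ₁ = 82.37 mol.
P balance: n_P = 0 + 2ξ₁ − 2ξ₂ = 120 → ξ₂ = (2·82.37 − 120)/2 = 22.37 mol.
Outlet amounts (n = n₀ + Σ ν·ξ):
  V: 356.6 − 2(82.37) = 191.9
  P: 0 + 2(82.37) − 2(22.37) = 120
  Q: 0 + 1(22.37) = 22.37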